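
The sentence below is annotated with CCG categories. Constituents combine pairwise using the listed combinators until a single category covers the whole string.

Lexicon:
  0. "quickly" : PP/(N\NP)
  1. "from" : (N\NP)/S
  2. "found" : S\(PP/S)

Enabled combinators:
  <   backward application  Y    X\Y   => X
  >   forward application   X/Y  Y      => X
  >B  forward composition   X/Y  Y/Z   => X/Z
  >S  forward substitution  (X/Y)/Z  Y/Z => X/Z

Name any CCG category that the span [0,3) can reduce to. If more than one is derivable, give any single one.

[0,3] S   <
  [0,2] PP/S   >B
    [0,1] "quickly" : PP/(N\NP)
    [1,2] "from" : (N\NP)/S
  [2,3] "found" : S\(PP/S)

S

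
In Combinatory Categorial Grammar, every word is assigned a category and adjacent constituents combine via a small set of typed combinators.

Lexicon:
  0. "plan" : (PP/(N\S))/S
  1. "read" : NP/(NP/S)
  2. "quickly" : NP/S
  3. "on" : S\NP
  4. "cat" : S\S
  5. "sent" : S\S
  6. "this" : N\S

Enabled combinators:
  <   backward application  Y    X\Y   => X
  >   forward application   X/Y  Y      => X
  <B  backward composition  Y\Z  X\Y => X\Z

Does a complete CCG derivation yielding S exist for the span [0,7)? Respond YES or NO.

NO

(PP/(N\S))/S NP/(NP/S) NP/S S\NP S\S S\S N\S
CKY chart[0,7] = {PP}; S ∉ chart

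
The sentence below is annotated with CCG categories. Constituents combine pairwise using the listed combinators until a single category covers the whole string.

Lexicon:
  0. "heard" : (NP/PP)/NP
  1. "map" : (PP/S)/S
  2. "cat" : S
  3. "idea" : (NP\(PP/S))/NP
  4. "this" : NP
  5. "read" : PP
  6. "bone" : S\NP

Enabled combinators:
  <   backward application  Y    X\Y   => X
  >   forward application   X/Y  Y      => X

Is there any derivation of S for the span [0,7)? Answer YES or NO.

YES

[0,7] S   <
  [0,6] NP   >
    [0,5] NP/PP   >
      [0,1] "heard" : (NP/PP)/NP
      [1,5] NP   <
        [1,3] PP/S   >
          [1,2] "map" : (PP/S)/S
          [2,3] "cat" : S
        [3,5] NP\(PP/S)   >
          [3,4] "idea" : (NP\(PP/S))/NP
          [4,5] "this" : NP
    [5,6] "read" : PP
  [6,7] "bone" : S\NP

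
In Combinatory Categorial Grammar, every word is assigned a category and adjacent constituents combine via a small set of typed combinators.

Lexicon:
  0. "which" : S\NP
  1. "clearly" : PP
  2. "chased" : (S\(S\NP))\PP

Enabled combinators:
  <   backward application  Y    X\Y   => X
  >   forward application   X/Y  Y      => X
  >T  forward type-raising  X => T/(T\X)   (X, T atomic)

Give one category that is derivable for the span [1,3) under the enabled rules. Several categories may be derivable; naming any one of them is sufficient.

S\(S\NP)

[0,3] S   <
  [0,1] "which" : S\NP
  [1,3] S\(S\NP)   <
    [1,2] "clearly" : PP
    [2,3] "chased" : (S\(S\NP))\PP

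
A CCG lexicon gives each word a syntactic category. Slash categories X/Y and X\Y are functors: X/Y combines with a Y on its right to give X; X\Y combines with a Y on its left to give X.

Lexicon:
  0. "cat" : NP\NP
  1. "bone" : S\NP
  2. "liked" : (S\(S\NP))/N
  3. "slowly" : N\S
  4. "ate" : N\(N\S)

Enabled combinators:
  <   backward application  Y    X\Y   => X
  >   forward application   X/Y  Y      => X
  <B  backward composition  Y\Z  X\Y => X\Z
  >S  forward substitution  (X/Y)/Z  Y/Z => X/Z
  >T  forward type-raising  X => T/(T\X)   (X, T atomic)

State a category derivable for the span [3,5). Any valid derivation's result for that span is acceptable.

N

[0,5] S   <
  [0,2] S\NP   <B
    [0,1] "cat" : NP\NP
    [1,2] "bone" : S\NP
  [2,5] S\(S\NP)   >
    [2,3] "liked" : (S\(S\NP))/N
    [3,5] N   <
      [3,4] "slowly" : N\S
      [4,5] "ate" : N\(N\S)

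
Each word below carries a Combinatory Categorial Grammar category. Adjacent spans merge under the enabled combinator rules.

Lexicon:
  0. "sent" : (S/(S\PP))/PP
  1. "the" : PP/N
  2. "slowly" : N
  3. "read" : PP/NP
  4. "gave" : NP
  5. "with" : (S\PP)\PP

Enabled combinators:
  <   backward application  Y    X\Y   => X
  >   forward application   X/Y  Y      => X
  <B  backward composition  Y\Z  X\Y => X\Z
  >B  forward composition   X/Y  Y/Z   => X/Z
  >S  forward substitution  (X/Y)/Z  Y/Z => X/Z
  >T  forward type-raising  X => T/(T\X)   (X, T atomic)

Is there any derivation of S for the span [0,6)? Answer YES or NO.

[0,6] S   >
  [0,3] S/(S\PP)   >
    [0,1] "sent" : (S/(S\PP))/PP
    [1,3] PP   >
      [1,2] "the" : PP/N
      [2,3] "slowly" : N
  [3,6] S\PP   <
    [3,5] PP   >
      [3,4] "read" : PP/NP
      [4,5] "gave" : NP
    [5,6] "with" : (S\PP)\PP

YES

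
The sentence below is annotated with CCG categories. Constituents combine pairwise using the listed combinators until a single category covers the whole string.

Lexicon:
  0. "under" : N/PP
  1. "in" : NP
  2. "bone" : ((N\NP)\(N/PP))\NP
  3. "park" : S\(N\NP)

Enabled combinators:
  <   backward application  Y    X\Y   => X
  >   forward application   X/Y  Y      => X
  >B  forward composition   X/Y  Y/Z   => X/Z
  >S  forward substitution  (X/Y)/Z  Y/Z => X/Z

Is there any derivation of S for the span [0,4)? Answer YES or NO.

[0,4] S   <
  [0,3] N\NP   <
    [0,1] "under" : N/PP
    [1,3] (N\NP)\(N/PP)   <
      [1,2] "in" : NP
      [2,3] "bone" : ((N\NP)\(N/PP))\NP
  [3,4] "park" : S\(N\NP)

YES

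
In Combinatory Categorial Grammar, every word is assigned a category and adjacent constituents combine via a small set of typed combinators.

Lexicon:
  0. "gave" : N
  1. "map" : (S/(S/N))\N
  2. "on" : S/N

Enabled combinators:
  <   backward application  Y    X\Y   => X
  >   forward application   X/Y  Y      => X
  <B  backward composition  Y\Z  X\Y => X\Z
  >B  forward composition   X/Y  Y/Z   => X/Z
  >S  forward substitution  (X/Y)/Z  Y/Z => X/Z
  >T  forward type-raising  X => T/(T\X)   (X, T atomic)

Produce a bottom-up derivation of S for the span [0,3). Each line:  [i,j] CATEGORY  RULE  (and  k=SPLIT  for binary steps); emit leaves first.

[0,3] S   >
  [0,2] S/(S/N)   <
    [0,1] "gave" : N
    [1,2] "map" : (S/(S/N))\N
  [2,3] "on" : S/N

[0,1] N  lex  "gave"
[1,2] (S/(S/N))\N  lex  "map"
[0,2] S/(S/N)  <  k=1
[2,3] S/N  lex  "on"
[0,3] S  >  k=2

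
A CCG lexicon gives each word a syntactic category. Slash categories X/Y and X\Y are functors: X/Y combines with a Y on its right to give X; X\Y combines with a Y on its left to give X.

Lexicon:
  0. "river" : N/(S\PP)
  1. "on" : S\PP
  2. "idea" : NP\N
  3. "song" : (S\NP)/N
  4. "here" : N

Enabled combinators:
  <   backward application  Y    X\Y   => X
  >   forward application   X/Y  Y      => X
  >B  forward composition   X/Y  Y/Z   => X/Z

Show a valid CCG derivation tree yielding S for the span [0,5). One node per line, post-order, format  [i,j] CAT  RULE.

[0,5] S   <
  [0,3] NP   <
    [0,2] N   >
      [0,1] "river" : N/(S\PP)
      [1,2] "on" : S\PP
    [2,3] "idea" : NP\N
  [3,5] S\NP   >
    [3,4] "song" : (S\NP)/N
    [4,5] "here" : N

[0,1] N/(S\PP)  lex  "river"
[1,2] S\PP  lex  "on"
[0,2] N  >  k=1
[2,3] NP\N  lex  "idea"
[0,3] NP  <  k=2
[3,4] (S\NP)/N  lex  "song"
[4,5] N  lex  "here"
[3,5] S\NP  >  k=4
[0,5] S  <  k=3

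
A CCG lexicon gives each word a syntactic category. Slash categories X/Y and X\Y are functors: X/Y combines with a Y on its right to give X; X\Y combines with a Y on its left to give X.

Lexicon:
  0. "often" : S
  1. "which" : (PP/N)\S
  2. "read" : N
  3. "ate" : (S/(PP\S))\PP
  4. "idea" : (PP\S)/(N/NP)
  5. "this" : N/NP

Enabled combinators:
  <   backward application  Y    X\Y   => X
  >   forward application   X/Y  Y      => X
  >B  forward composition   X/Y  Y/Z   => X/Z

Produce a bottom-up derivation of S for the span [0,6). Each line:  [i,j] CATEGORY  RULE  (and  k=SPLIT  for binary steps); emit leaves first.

[0,6] S   >
  [0,4] S/(PP\S)   <
    [0,3] PP   >
      [0,2] PP/N   <
        [0,1] "often" : S
        [1,2] "which" : (PP/N)\S
      [2,3] "read" : N
    [3,4] "ate" : (S/(PP\S))\PP
  [4,6] PP\S   >
    [4,5] "idea" : (PP\S)/(N/NP)
    [5,6] "this" : N/NP

[0,1] S  lex  "often"
[1,2] (PP/N)\S  lex  "which"
[0,2] PP/N  <  k=1
[2,3] N  lex  "read"
[0,3] PP  >  k=2
[3,4] (S/(PP\S))\PP  lex  "ate"
[0,4] S/(PP\S)  <  k=3
[4,5] (PP\S)/(N/NP)  lex  "idea"
[5,6] N/NP  lex  "this"
[4,6] PP\S  >  k=5
[0,6] S  >  k=4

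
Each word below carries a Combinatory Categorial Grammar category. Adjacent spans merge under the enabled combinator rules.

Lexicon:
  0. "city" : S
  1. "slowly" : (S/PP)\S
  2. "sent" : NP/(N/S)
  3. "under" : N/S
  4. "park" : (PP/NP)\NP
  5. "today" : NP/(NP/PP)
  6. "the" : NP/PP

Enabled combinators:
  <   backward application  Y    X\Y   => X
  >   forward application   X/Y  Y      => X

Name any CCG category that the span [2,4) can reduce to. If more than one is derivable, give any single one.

[0,7] S   >
  [0,2] S/PP   <
    [0,1] "city" : S
    [1,2] "slowly" : (S/PP)\S
  [2,7] PP   >
    [2,5] PP/NP   <
      [2,4] NP   >
        [2,3] "sent" : NP/(N/S)
        [3,4] "under" : N/S
      [4,5] "park" : (PP/NP)\NP
    [5,7] NP   >
      [5,6] "today" : NP/(NP/PP)
      [6,7] "the" : NP/PP

NP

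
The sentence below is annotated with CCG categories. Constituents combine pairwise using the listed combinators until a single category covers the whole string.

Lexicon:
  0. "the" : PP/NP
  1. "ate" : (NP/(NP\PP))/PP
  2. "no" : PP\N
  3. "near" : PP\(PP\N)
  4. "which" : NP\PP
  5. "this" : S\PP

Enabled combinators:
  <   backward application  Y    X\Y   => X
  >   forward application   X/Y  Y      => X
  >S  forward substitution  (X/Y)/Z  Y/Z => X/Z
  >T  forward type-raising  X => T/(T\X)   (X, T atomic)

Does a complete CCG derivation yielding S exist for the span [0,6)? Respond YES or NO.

YES

[0,6] S   <
  [0,5] PP   >
    [0,1] "the" : PP/NP
    [1,5] NP   >
      [1,4] NP/(NP\PP)   >
        [1,2] "ate" : (NP/(NP\PP))/PP
        [2,4] PP   <
          [2,3] "no" : PP\N
          [3,4] "near" : PP\(PP\N)
      [4,5] "which" : NP\PP
  [5,6] "this" : S\PP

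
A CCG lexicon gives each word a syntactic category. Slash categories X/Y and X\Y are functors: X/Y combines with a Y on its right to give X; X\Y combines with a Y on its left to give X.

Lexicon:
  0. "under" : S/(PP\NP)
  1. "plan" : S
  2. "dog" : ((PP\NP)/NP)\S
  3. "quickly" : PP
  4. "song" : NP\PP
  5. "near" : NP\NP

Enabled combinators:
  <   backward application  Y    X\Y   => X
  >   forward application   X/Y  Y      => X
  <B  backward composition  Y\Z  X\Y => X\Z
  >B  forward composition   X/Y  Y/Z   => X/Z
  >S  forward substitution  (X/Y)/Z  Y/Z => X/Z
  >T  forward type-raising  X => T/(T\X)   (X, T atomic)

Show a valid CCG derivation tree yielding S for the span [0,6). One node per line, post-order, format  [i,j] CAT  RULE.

[0,1] S/(PP\NP)  lex  "under"
[1,2] S  lex  "plan"
[2,3] ((PP\NP)/NP)\S  lex  "dog"
[1,3] (PP\NP)/NP  <  k=2
[0,3] S/NP  >B  k=1
[3,4] PP  lex  "quickly"
[4,5] NP\PP  lex  "song"
[5,6] NP\NP  lex  "near"
[4,6] NP\PP  <B  k=5
[3,6] NP  <  k=4
[0,6] S  >  k=3

[0,6] S   >
  [0,3] S/NP   >B
    [0,1] "under" : S/(PP\NP)
    [1,3] (PP\NP)/NP   <
      [1,2] "plan" : S
      [2,3] "dog" : ((PP\NP)/NP)\S
  [3,6] NP   <
    [3,4] "quickly" : PP
    [4,6] NP\PP   <B
      [4,5] "song" : NP\PP
      [5,6] "near" : NP\NP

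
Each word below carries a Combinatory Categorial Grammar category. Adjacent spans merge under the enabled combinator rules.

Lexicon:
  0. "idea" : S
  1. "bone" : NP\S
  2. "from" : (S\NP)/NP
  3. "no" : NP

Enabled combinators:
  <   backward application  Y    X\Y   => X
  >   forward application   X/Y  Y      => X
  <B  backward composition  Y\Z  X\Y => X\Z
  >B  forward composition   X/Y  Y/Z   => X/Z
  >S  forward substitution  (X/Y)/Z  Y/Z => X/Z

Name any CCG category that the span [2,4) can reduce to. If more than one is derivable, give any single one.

S\NP

[0,4] S   <
  [0,2] NP   <
    [0,1] "idea" : S
    [1,2] "bone" : NP\S
  [2,4] S\NP   >
    [2,3] "from" : (S\NP)/NP
    [3,4] "no" : NP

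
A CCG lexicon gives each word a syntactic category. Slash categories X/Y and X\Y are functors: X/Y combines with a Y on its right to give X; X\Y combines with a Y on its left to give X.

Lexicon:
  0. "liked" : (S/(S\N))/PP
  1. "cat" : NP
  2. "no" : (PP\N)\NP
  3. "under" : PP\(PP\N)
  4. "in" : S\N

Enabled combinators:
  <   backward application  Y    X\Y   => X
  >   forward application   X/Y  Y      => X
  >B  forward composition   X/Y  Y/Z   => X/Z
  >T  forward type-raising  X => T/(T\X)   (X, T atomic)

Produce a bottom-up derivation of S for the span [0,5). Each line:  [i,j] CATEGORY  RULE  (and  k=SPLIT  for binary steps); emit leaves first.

[0,5] S   >
  [0,4] S/(S\N)   >
    [0,1] "liked" : (S/(S\N))/PP
    [1,4] PP   <
      [1,3] PP\N   <
        [1,2] "cat" : NP
        [2,3] "no" : (PP\N)\NP
      [3,4] "under" : PP\(PP\N)
  [4,5] "in" : S\N

[0,1] (S/(S\N))/PP  lex  "liked"
[1,2] NP  lex  "cat"
[2,3] (PP\N)\NP  lex  "no"
[1,3] PP\N  <  k=2
[3,4] PP\(PP\N)  lex  "under"
[1,4] PP  <  k=3
[0,4] S/(S\N)  >  k=1
[4,5] S\N  lex  "in"
[0,5] S  >  k=4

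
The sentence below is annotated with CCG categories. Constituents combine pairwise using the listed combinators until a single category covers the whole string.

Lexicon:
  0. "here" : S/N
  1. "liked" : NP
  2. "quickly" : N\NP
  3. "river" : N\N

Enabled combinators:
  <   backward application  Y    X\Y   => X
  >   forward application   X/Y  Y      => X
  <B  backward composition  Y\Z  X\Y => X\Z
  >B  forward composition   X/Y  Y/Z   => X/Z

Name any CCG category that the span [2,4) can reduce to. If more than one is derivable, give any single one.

[0,4] S   >
  [0,1] "here" : S/N
  [1,4] N   <
    [1,2] "liked" : NP
    [2,4] N\NP   <B
      [2,3] "quickly" : N\NP
      [3,4] "river" : N\N

N\NP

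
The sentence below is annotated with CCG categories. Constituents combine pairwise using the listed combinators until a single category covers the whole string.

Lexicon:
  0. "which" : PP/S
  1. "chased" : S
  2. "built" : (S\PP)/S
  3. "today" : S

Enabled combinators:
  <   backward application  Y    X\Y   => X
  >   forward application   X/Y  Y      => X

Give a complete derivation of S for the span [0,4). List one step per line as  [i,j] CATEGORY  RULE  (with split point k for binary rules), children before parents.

[0,1] PP/S  lex  "which"
[1,2] S  lex  "chased"
[0,2] PP  >  k=1
[2,3] (S\PP)/S  lex  "built"
[3,4] S  lex  "today"
[2,4] S\PP  >  k=3
[0,4] S  <  k=2

[0,4] S   <
  [0,2] PP   >
    [0,1] "which" : PP/S
    [1,2] "chased" : S
  [2,4] S\PP   >
    [2,3] "built" : (S\PP)/S
    [3,4] "today" : S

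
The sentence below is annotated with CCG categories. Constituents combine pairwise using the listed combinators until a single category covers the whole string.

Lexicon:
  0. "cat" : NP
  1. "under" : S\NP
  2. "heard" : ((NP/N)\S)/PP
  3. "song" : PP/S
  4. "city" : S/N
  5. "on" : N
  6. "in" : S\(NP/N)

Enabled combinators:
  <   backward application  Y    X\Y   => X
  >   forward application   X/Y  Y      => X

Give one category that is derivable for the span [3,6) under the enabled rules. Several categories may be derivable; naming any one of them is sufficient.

[0,7] S   <
  [0,6] NP/N   <
    [0,2] S   <
      [0,1] "cat" : NP
      [1,2] "under" : S\NP
    [2,6] (NP/N)\S   >
      [2,3] "heard" : ((NP/N)\S)/PP
      [3,6] PP   >
        [3,4] "song" : PP/S
        [4,6] S   >
          [4,5] "city" : S/N
          [5,6] "on" : N
  [6,7] "in" : S\(NP/N)

PP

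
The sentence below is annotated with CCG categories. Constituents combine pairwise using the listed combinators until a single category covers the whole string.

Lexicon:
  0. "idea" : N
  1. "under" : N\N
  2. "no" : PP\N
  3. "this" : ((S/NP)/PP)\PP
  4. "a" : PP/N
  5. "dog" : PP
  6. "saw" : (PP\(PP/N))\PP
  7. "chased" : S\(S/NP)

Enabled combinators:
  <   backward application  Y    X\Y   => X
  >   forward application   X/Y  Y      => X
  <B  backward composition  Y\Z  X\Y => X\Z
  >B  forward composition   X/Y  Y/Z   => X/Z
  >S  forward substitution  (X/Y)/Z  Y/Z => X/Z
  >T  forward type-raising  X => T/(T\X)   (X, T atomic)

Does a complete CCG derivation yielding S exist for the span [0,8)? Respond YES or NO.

[0,8] S   <
  [0,7] S/NP   >
    [0,4] (S/NP)/PP   <
      [0,3] PP   <
        [0,1] "idea" : N
        [1,3] PP\N   <B
          [1,2] "under" : N\N
          [2,3] "no" : PP\N
      [3,4] "this" : ((S/NP)/PP)\PP
    [4,7] PP   <
      [4,5] "a" : PP/N
      [5,7] PP\(PP/N)   <
        [5,6] "dog" : PP
        [6,7] "saw" : (PP\(PP/N))\PP
  [7,8] "chased" : S\(S/NP)

YES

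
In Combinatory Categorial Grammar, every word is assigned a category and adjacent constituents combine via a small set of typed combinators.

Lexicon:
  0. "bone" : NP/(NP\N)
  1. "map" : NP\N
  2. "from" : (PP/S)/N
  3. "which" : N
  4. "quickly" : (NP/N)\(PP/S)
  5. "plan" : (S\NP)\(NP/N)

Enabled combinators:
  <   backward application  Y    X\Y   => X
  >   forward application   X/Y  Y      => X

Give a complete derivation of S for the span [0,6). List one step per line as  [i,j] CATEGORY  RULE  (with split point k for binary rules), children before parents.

[0,6] S   <
  [0,2] NP   >
    [0,1] "bone" : NP/(NP\N)
    [1,2] "map" : NP\N
  [2,6] S\NP   <
    [2,5] NP/N   <
      [2,4] PP/S   >
        [2,3] "from" : (PP/S)/N
        [3,4] "which" : N
      [4,5] "quickly" : (NP/N)\(PP/S)
    [5,6] "plan" : (S\NP)\(NP/N)

[0,1] NP/(NP\N)  lex  "bone"
[1,2] NP\N  lex  "map"
[0,2] NP  >  k=1
[2,3] (PP/S)/N  lex  "from"
[3,4] N  lex  "which"
[2,4] PP/S  >  k=3
[4,5] (NP/N)\(PP/S)  lex  "quickly"
[2,5] NP/N  <  k=4
[5,6] (S\NP)\(NP/N)  lex  "plan"
[2,6] S\NP  <  k=5
[0,6] S  <  k=2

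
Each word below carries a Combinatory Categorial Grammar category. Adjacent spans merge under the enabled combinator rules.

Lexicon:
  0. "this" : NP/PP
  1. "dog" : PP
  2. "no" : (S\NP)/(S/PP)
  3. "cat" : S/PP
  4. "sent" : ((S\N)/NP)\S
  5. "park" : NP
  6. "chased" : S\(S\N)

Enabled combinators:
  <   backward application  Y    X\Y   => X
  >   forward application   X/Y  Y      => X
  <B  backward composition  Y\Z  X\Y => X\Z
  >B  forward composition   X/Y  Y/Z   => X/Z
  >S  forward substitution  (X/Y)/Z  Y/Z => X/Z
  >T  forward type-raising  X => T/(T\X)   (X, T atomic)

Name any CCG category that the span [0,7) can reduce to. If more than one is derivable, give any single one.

[0,7] S   <
  [0,6] S\N   >
    [0,5] (S\N)/NP   <
      [0,4] S   <
        [0,2] NP   >
          [0,1] "this" : NP/PP
          [1,2] "dog" : PP
        [2,4] S\NP   >
          [2,3] "no" : (S\NP)/(S/PP)
          [3,4] "cat" : S/PP
      [4,5] "sent" : ((S\N)/NP)\S
    [5,6] "park" : NP
  [6,7] "chased" : S\(S\N)

S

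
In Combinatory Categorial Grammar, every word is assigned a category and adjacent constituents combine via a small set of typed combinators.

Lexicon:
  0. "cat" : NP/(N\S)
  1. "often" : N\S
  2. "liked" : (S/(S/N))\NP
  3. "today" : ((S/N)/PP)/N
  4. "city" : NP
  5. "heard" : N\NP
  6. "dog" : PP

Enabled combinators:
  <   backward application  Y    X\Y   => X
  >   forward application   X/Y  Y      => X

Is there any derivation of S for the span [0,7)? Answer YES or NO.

YES

[0,7] S   >
  [0,3] S/(S/N)   <
    [0,2] NP   >
      [0,1] "cat" : NP/(N\S)
      [1,2] "often" : N\S
    [2,3] "liked" : (S/(S/N))\NP
  [3,7] S/N   >
    [3,6] (S/N)/PP   >
      [3,4] "today" : ((S/N)/PP)/N
      [4,6] N   <
        [4,5] "city" : NP
        [5,6] "heard" : N\NP
    [6,7] "dog" : PP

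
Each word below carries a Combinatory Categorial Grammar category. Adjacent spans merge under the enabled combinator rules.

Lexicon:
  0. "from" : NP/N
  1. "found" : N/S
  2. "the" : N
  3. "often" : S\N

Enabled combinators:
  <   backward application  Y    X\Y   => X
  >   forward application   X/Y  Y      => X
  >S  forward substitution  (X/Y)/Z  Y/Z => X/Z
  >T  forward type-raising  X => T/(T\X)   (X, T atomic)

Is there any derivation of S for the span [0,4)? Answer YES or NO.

NO

NP/N N/S N S\N
CKY chart[0,4] = {N/(N\NP), NP, NP/(NP\NP), PP/(PP\NP), S/(S\NP)}; S ∉ chart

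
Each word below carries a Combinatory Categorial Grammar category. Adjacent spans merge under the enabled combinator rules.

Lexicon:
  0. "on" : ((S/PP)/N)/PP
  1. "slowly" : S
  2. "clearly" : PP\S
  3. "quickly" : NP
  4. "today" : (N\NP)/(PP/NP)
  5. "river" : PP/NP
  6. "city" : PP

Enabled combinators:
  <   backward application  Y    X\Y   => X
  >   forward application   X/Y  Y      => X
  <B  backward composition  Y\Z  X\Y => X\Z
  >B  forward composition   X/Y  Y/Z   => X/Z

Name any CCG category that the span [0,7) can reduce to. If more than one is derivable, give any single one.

S

[0,7] S   >
  [0,6] S/PP   >
    [0,3] (S/PP)/N   >
      [0,1] "on" : ((S/PP)/N)/PP
      [1,3] PP   <
        [1,2] "slowly" : S
        [2,3] "clearly" : PP\S
    [3,6] N   <
      [3,4] "quickly" : NP
      [4,6] N\NP   >
        [4,5] "today" : (N\NP)/(PP/NP)
        [5,6] "river" : PP/NP
  [6,7] "city" : PP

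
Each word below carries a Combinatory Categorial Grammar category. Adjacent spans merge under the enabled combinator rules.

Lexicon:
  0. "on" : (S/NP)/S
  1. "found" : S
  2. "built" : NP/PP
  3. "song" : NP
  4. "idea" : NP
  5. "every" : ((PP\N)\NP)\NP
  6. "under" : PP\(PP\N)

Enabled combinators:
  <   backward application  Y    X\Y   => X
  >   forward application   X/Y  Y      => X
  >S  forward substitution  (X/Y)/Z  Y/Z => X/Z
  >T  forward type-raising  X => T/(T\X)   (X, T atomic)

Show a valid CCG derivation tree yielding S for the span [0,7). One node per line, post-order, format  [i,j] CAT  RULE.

[0,7] S   >
  [0,2] S/NP   >
    [0,1] "on" : (S/NP)/S
    [1,2] "found" : S
  [2,7] NP   >
    [2,3] "built" : NP/PP
    [3,7] PP   <
      [3,6] PP\N   <
        [3,4] "song" : NP
        [4,6] (PP\N)\NP   <
          [4,5] "idea" : NP
          [5,6] "every" : ((PP\N)\NP)\NP
      [6,7] "under" : PP\(PP\N)

[0,1] (S/NP)/S  lex  "on"
[1,2] S  lex  "found"
[0,2] S/NP  >  k=1
[2,3] NP/PP  lex  "built"
[3,4] NP  lex  "song"
[4,5] NP  lex  "idea"
[5,6] ((PP\N)\NP)\NP  lex  "every"
[4,6] (PP\N)\NP  <  k=5
[3,6] PP\N  <  k=4
[6,7] PP\(PP\N)  lex  "under"
[3,7] PP  <  k=6
[2,7] NP  >  k=3
[0,7] S  >  k=2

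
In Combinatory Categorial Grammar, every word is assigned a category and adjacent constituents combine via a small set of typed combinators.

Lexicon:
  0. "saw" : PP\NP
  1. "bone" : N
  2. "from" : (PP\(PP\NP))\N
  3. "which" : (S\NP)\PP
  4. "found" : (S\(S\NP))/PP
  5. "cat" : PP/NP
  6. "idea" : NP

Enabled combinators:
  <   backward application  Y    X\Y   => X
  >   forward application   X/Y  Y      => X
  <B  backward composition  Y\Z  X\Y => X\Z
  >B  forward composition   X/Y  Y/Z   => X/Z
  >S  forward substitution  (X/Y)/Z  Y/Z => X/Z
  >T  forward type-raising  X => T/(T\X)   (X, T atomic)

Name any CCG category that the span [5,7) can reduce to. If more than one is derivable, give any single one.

[0,7] S   <
  [0,3] PP   <
    [0,1] "saw" : PP\NP
    [1,3] PP\(PP\NP)   <
      [1,2] "bone" : N
      [2,3] "from" : (PP\(PP\NP))\N
  [3,7] S\PP   <B
    [3,4] "which" : (S\NP)\PP
    [4,7] S\(S\NP)   >
      [4,5] "found" : (S\(S\NP))/PP
      [5,7] PP   >
        [5,6] "cat" : PP/NP
        [6,7] "idea" : NP

PP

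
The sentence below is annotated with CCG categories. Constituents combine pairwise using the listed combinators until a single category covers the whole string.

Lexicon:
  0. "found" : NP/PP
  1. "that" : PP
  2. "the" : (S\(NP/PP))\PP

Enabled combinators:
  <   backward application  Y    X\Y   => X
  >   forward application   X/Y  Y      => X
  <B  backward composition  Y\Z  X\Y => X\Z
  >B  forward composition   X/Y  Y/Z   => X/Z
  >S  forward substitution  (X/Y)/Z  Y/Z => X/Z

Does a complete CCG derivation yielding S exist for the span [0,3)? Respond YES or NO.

[0,3] S   <
  [0,1] "found" : NP/PP
  [1,3] S\(NP/PP)   <
    [1,2] "that" : PP
    [2,3] "the" : (S\(NP/PP))\PP

YES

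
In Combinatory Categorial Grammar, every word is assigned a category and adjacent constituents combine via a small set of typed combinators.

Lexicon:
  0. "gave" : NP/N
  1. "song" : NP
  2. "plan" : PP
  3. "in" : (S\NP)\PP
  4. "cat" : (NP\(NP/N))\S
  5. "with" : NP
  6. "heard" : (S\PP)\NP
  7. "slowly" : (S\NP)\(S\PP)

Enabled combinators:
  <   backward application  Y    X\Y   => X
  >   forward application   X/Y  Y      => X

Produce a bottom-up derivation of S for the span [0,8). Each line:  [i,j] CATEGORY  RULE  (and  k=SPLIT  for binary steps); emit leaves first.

[0,8] S   <
  [0,5] NP   <
    [0,1] "gave" : NP/N
    [1,5] NP\(NP/N)   <
      [1,4] S   <
        [1,2] "song" : NP
        [2,4] S\NP   <
          [2,3] "plan" : PP
          [3,4] "in" : (S\NP)\PP
      [4,5] "cat" : (NP\(NP/N))\S
  [5,8] S\NP   <
    [5,7] S\PP   <
      [5,6] "with" : NP
      [6,7] "heard" : (S\PP)\NP
    [7,8] "slowly" : (S\NP)\(S\PP)

[0,1] NP/N  lex  "gave"
[1,2] NP  lex  "song"
[2,3] PP  lex  "plan"
[3,4] (S\NP)\PP  lex  "in"
[2,4] S\NP  <  k=3
[1,4] S  <  k=2
[4,5] (NP\(NP/N))\S  lex  "cat"
[1,5] NP\(NP/N)  <  k=4
[0,5] NP  <  k=1
[5,6] NP  lex  "with"
[6,7] (S\PP)\NP  lex  "heard"
[5,7] S\PP  <  k=6
[7,8] (S\NP)\(S\PP)  lex  "slowly"
[5,8] S\NP  <  k=7
[0,8] S  <  k=5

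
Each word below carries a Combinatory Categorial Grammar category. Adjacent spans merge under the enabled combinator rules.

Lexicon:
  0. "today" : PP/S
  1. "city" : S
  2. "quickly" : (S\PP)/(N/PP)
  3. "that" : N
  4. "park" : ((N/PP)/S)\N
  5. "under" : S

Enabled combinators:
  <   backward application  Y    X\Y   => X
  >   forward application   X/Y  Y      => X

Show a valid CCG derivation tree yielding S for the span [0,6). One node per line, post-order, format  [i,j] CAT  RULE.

[0,1] PP/S  lex  "today"
[1,2] S  lex  "city"
[0,2] PP  >  k=1
[2,3] (S\PP)/(N/PP)  lex  "quickly"
[3,4] N  lex  "that"
[4,5] ((N/PP)/S)\N  lex  "park"
[3,5] (N/PP)/S  <  k=4
[5,6] S  lex  "under"
[3,6] N/PP  >  k=5
[2,6] S\PP  >  k=3
[0,6] S  <  k=2

[0,6] S   <
  [0,2] PP   >
    [0,1] "today" : PP/S
    [1,2] "city" : S
  [2,6] S\PP   >
    [2,3] "quickly" : (S\PP)/(N/PP)
    [3,6] N/PP   >
      [3,5] (N/PP)/S   <
        [3,4] "that" : N
        [4,5] "park" : ((N/PP)/S)\N
      [5,6] "under" : S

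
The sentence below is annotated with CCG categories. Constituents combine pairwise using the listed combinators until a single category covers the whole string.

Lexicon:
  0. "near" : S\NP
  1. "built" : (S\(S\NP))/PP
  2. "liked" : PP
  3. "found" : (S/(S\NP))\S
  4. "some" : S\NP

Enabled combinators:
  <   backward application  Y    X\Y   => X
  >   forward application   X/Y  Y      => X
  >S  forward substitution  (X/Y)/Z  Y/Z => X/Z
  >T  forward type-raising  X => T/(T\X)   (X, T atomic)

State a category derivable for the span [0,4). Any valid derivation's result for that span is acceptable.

S/(S\NP)

[0,5] S   >
  [0,4] S/(S\NP)   <
    [0,3] S   <
      [0,1] "near" : S\NP
      [1,3] S\(S\NP)   >
        [1,2] "built" : (S\(S\NP))/PP
        [2,3] "liked" : PP
    [3,4] "found" : (S/(S\NP))\S
  [4,5] "some" : S\NP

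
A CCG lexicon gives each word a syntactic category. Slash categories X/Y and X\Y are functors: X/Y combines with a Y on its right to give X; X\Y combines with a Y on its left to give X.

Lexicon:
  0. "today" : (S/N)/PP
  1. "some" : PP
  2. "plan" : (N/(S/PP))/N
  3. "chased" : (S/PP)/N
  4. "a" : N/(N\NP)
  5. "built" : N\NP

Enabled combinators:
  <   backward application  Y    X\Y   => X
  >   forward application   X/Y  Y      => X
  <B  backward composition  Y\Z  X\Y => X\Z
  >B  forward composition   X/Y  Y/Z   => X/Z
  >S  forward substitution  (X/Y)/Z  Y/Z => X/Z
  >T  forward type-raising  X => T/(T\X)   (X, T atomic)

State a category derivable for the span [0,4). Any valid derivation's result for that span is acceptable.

S/N

[0,6] S   >
  [0,4] S/N   >B
    [0,2] S/N   >
      [0,1] "today" : (S/N)/PP
      [1,2] "some" : PP
    [2,4] N/N   >S
      [2,3] "plan" : (N/(S/PP))/N
      [3,4] "chased" : (S/PP)/N
  [4,6] N   >
    [4,5] "a" : N/(N\NP)
    [5,6] "built" : N\NP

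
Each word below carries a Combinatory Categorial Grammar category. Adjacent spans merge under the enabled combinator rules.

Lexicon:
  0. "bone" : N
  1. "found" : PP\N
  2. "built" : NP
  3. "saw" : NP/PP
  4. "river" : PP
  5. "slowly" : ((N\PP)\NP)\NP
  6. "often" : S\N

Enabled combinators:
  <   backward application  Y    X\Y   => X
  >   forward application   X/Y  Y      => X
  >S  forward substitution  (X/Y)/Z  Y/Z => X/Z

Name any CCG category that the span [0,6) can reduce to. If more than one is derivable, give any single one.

[0,7] S   <
  [0,6] N   <
    [0,2] PP   <
      [0,1] "bone" : N
      [1,2] "found" : PP\N
    [2,6] N\PP   <
      [2,3] "built" : NP
      [3,6] (N\PP)\NP   <
        [3,5] NP   >
          [3,4] "saw" : NP/PP
          [4,5] "river" : PP
        [5,6] "slowly" : ((N\PP)\NP)\NP
  [6,7] "often" : S\N

N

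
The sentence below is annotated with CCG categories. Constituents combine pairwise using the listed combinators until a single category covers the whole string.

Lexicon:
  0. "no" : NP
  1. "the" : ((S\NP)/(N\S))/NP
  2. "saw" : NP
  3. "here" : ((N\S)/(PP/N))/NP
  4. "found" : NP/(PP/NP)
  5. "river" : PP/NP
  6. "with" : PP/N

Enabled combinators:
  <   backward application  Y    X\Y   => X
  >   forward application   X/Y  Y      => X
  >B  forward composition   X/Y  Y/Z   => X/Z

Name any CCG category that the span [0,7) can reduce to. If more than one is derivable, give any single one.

S

[0,7] S   <
  [0,1] "no" : NP
  [1,7] S\NP   >
    [1,3] (S\NP)/(N\S)   >
      [1,2] "the" : ((S\NP)/(N\S))/NP
      [2,3] "saw" : NP
    [3,7] N\S   >
      [3,6] (N\S)/(PP/N)   >
        [3,4] "here" : ((N\S)/(PP/N))/NP
        [4,6] NP   >
          [4,5] "found" : NP/(PP/NP)
          [5,6] "river" : PP/NP
      [6,7] "with" : PP/N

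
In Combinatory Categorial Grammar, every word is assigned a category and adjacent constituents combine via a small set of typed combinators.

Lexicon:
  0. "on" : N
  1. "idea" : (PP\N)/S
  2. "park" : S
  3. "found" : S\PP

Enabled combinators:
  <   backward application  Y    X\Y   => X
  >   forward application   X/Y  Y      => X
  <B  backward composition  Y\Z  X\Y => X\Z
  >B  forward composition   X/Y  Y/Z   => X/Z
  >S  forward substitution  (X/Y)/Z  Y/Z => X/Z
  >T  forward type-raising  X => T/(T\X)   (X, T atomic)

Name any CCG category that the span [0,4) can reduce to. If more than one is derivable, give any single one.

[0,4] S   <
  [0,1] "on" : N
  [1,4] S\N   <B
    [1,3] PP\N   >
      [1,2] "idea" : (PP\N)/S
      [2,3] "park" : S
    [3,4] "found" : S\PP

S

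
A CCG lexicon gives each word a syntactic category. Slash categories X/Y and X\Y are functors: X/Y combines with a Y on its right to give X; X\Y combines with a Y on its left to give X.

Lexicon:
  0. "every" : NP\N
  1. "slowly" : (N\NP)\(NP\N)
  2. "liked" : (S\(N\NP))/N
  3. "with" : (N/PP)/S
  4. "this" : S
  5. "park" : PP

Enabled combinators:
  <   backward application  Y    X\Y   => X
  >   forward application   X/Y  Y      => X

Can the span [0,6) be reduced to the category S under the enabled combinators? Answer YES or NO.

[0,6] S   <
  [0,2] N\NP   <
    [0,1] "every" : NP\N
    [1,2] "slowly" : (N\NP)\(NP\N)
  [2,6] S\(N\NP)   >
    [2,3] "liked" : (S\(N\NP))/N
    [3,6] N   >
      [3,5] N/PP   >
        [3,4] "with" : (N/PP)/S
        [4,5] "this" : S
      [5,6] "park" : PP

YES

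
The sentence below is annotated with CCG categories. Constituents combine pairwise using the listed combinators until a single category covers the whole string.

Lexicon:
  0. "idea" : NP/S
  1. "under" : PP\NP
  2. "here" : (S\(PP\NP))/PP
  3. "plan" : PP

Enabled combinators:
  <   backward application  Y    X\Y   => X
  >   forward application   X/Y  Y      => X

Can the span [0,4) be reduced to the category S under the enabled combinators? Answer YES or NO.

NP/S PP\NP (S\(PP\NP))/PP PP
CKY chart[0,4] = {NP}; S ∉ chart

NO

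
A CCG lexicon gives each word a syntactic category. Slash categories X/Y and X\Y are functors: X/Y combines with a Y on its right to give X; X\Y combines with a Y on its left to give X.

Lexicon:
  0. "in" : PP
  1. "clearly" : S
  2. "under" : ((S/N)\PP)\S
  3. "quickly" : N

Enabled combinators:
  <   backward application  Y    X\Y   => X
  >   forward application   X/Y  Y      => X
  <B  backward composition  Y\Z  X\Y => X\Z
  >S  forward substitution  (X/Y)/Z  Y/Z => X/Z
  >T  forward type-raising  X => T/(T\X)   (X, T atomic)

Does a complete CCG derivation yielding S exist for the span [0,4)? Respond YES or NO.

YES

[0,4] S   >
  [0,3] S/N   <
    [0,1] "in" : PP
    [1,3] (S/N)\PP   <
      [1,2] "clearly" : S
      [2,3] "under" : ((S/N)\PP)\S
  [3,4] "quickly" : N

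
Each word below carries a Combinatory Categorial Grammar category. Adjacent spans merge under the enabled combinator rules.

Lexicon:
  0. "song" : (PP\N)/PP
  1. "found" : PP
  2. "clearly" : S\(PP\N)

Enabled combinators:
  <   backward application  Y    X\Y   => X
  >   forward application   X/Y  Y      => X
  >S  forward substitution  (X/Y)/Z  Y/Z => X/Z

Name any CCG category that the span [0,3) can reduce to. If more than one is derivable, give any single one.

S

[0,3] S   <
  [0,2] PP\N   >
    [0,1] "song" : (PP\N)/PP
    [1,2] "found" : PP
  [2,3] "clearly" : S\(PP\N)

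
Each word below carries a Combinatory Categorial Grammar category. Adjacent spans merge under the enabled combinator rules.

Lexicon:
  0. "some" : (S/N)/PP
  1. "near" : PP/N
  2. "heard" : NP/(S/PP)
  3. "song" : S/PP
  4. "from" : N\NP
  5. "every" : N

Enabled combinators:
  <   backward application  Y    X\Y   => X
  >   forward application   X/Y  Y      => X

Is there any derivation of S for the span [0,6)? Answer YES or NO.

YES

[0,6] S   >
  [0,5] S/N   >
    [0,1] "some" : (S/N)/PP
    [1,5] PP   >
      [1,2] "near" : PP/N
      [2,5] N   <
        [2,4] NP   >
          [2,3] "heard" : NP/(S/PP)
          [3,4] "song" : S/PP
        [4,5] "from" : N\NP
  [5,6] "every" : N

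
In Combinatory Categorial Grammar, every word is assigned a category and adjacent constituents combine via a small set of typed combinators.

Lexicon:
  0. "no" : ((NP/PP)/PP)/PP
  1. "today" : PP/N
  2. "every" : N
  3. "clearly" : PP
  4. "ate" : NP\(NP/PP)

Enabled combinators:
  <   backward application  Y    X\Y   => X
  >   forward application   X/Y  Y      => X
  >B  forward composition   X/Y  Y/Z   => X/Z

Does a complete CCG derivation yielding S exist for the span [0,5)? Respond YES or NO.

((NP/PP)/PP)/PP PP/N N PP NP\(NP/PP)
CKY chart[0,5] = {NP}; S ∉ chart

NO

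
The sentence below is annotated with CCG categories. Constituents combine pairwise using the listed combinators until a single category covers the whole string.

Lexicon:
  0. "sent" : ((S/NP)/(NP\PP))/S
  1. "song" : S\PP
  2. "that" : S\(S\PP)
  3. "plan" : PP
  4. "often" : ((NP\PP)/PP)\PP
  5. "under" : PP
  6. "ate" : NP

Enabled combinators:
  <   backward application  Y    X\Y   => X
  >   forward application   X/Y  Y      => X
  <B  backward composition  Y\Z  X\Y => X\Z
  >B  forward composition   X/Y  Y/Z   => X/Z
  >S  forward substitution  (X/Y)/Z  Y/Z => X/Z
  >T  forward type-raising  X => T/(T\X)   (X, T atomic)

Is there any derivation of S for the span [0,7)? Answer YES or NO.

YES

[0,7] S   >
  [0,6] S/NP   >
    [0,3] (S/NP)/(NP\PP)   >
      [0,1] "sent" : ((S/NP)/(NP\PP))/S
      [1,3] S   <
        [1,2] "song" : S\PP
        [2,3] "that" : S\(S\PP)
    [3,6] NP\PP   >
      [3,5] (NP\PP)/PP   <
        [3,4] "plan" : PP
        [4,5] "often" : ((NP\PP)/PP)\PP
      [5,6] "under" : PP
  [6,7] "ate" : NP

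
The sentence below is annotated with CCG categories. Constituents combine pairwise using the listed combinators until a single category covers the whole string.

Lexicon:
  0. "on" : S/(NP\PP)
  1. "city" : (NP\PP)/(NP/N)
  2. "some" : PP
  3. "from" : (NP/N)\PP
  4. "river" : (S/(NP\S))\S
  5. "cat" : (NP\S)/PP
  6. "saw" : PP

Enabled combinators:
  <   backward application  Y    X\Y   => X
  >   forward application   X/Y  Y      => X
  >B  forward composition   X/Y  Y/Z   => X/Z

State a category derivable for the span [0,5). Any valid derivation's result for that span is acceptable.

S/(NP\S)

[0,7] S   >
  [0,5] S/(NP\S)   <
    [0,4] S   >
      [0,1] "on" : S/(NP\PP)
      [1,4] NP\PP   >
        [1,2] "city" : (NP\PP)/(NP/N)
        [2,4] NP/N   <
          [2,3] "some" : PP
          [3,4] "from" : (NP/N)\PP
    [4,5] "river" : (S/(NP\S))\S
  [5,7] NP\S   >
    [5,6] "cat" : (NP\S)/PP
    [6,7] "saw" : PP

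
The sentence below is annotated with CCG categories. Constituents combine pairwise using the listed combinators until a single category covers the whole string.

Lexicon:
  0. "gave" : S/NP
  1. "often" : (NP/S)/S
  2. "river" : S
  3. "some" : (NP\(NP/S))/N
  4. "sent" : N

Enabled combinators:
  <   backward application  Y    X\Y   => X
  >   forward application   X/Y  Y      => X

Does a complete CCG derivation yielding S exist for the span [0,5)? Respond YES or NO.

YES

[0,5] S   >
  [0,1] "gave" : S/NP
  [1,5] NP   <
    [1,3] NP/S   >
      [1,2] "often" : (NP/S)/S
      [2,3] "river" : S
    [3,5] NP\(NP/S)   >
      [3,4] "some" : (NP\(NP/S))/N
      [4,5] "sent" : N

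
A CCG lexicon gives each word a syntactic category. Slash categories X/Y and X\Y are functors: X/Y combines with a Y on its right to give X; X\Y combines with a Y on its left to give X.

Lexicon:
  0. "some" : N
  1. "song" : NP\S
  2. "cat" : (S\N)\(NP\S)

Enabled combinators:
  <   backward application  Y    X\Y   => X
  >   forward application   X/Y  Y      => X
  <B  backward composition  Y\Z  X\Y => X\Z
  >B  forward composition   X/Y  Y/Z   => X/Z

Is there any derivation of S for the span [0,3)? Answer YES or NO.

[0,3] S   <
  [0,1] "some" : N
  [1,3] S\N   <
    [1,2] "song" : NP\S
    [2,3] "cat" : (S\N)\(NP\S)

YES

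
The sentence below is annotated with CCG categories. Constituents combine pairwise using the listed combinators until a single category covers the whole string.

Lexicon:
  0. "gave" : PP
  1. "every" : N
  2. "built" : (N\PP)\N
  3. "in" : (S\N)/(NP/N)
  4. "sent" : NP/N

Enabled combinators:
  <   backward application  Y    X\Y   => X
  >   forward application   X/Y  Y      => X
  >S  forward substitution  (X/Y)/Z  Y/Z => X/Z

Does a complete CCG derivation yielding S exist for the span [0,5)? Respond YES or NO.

YES

[0,5] S   <
  [0,3] N   <
    [0,1] "gave" : PP
    [1,3] N\PP   <
      [1,2] "every" : N
      [2,3] "built" : (N\PP)\N
  [3,5] S\N   >
    [3,4] "in" : (S\N)/(NP/N)
    [4,5] "sent" : NP/N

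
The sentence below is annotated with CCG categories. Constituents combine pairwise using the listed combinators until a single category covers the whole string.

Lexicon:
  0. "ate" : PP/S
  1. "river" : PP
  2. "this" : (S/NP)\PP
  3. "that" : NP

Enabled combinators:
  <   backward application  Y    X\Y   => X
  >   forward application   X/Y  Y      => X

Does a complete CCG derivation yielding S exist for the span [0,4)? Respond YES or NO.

PP/S PP (S/NP)\PP NP
CKY chart[0,4] = {PP}; S ∉ chart

NO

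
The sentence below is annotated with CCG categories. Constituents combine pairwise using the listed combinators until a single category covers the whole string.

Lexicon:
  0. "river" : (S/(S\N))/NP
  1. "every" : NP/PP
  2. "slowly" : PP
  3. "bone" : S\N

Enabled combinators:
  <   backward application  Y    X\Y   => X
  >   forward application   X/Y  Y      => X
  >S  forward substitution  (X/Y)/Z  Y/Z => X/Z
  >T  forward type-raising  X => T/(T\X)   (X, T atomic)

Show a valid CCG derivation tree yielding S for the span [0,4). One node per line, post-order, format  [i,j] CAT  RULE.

[0,1] (S/(S\N))/NP  lex  "river"
[1,2] NP/PP  lex  "every"
[2,3] PP  lex  "slowly"
[1,3] NP  >  k=2
[0,3] S/(S\N)  >  k=1
[3,4] S\N  lex  "bone"
[0,4] S  >  k=3

[0,4] S   >
  [0,3] S/(S\N)   >
    [0,1] "river" : (S/(S\N))/NP
    [1,3] NP   >
      [1,2] "every" : NP/PP
      [2,3] "slowly" : PP
  [3,4] "bone" : S\N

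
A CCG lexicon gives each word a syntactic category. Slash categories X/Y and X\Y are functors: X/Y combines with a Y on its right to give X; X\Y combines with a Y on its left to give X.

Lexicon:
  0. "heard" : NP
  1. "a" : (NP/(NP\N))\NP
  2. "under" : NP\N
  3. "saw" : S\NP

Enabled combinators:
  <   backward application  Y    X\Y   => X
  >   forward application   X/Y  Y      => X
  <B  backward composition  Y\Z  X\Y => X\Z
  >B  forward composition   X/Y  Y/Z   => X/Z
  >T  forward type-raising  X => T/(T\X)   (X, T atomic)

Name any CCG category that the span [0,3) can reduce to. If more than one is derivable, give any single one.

[0,4] S   <
  [0,3] NP   >
    [0,2] NP/(NP\N)   <
      [0,1] "heard" : NP
      [1,2] "a" : (NP/(NP\N))\NP
    [2,3] "under" : NP\N
  [3,4] "saw" : S\NP

NP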